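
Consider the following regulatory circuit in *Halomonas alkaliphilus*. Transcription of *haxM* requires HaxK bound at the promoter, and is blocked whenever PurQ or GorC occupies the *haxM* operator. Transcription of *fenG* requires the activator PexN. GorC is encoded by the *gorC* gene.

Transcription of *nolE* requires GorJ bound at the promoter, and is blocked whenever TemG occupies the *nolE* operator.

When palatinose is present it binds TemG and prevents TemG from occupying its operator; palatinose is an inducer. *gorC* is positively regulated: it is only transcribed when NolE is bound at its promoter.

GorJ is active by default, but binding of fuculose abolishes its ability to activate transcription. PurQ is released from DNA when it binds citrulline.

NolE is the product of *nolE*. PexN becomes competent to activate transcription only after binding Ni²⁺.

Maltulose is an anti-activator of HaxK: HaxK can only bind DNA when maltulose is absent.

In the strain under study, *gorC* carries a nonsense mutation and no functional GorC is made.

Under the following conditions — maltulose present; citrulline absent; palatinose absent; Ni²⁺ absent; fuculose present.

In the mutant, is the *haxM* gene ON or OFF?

OFF

Citrulline is absent, so PurQ is active.
Maltulose is present, so HaxK is inactive.
GorC is non-functional in this strain, so it has no effect.
With repressor PurQ bound, *haxM* is not transcribed.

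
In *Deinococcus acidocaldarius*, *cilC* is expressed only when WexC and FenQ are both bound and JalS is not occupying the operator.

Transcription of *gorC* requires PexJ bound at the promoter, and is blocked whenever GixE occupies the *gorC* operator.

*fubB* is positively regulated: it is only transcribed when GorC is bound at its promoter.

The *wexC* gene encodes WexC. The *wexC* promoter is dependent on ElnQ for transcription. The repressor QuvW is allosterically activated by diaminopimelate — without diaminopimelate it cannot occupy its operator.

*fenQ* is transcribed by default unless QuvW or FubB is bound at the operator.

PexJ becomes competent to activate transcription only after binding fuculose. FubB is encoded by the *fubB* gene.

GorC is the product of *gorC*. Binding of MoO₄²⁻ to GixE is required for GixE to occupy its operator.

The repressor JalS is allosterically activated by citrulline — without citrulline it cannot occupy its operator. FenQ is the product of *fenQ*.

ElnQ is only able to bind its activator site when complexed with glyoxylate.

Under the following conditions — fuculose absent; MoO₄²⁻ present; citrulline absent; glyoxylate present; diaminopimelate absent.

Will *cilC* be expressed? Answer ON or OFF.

ON

Glyoxylate is present, so ElnQ is active.
No repressor is bound and ElnQ is active, so *wexC* is transcribed.
So WexC is produced and active.
Citrulline is absent, so JalS is inactive.
Diaminopimelate is absent, so QuvW is inactive.
MoO₄²⁻ is present, so GixE is active.
Fuculose is absent, so PexJ is inactive.
With repressor GixE bound, *gorC* is not transcribed.
So GorC is not produced.
Required activator GorC is absent, so *fubB* is not transcribed.
So FubB is not produced.
With no repressor bound, *fenQ* is transcribed.
So FenQ is produced and active.
No repressor is bound and WexC and FenQ are active, so *cilC* is transcribed.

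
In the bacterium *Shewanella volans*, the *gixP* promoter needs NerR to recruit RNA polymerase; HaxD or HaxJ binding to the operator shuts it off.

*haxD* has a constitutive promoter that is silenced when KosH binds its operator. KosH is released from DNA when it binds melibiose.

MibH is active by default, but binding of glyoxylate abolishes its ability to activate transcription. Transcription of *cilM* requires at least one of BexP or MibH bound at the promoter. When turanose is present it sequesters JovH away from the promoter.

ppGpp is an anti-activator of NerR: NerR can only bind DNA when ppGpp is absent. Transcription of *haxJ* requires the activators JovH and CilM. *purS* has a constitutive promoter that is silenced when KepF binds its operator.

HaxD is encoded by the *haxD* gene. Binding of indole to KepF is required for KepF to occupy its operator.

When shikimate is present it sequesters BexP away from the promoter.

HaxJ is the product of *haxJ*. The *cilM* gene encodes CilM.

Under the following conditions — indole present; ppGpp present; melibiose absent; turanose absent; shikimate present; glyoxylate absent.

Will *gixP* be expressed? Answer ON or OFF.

ppGpp is present, so NerR is inactive.
Melibiose is absent, so KosH is active.
With repressor KosH bound, *haxD* is not transcribed.
So HaxD is not produced.
Turanose is absent, so JovH is active.
Shikimate is present, so BexP is inactive.
Glyoxylate is absent, so MibH is active.
Activator MibH is present, so *cilM* is transcribed.
So CilM is produced and active.
No repressor is bound and JovH and CilM are active, so *haxJ* is transcribed.
So HaxJ is produced and active.
With repressor HaxJ bound, *gixP* is not transcribed.

OFF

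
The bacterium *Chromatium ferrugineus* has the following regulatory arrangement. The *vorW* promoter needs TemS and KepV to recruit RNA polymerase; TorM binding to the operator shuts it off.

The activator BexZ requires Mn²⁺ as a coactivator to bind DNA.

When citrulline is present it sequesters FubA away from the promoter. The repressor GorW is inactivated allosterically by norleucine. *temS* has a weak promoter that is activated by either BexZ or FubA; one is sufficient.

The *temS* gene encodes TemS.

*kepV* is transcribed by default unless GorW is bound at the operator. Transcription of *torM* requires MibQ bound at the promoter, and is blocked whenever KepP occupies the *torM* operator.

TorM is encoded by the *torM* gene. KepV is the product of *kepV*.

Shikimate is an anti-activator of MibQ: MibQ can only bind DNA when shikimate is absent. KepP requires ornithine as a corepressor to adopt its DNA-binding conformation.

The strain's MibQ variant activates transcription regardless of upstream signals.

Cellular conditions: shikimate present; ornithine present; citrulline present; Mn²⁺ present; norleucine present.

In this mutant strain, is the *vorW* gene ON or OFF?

Mn²⁺ is present, so BexZ is active.
Citrulline is present, so FubA is inactive.
Activator BexZ is present, so *temS* is transcribed.
So TemS is produced and active.
MibQ is constitutively active in this strain.
Ornithine is present, so KepP is active.
With repressor KepP bound, *torM* is not transcribed.
So TorM is not produced.
Norleucine is present, so GorW is inactive.
With no repressor bound, *kepV* is transcribed.
So KepV is produced and active.
No repressor is bound and TemS and KepV are active, so *vorW* is transcribed.

ON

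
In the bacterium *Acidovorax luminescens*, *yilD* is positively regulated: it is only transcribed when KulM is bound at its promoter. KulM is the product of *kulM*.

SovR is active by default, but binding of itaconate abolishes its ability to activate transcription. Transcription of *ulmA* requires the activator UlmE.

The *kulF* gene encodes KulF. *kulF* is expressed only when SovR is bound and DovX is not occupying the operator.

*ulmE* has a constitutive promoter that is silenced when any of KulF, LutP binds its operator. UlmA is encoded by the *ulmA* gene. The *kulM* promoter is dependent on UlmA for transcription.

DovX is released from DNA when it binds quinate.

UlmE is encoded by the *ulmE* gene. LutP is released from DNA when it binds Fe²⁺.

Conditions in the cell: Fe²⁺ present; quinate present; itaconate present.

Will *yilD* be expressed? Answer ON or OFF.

Quinate is present, so DovX is inactive.
Itaconate is present, so SovR is inactive.
Required activator SovR is absent, so *kulF* is not transcribed.
So KulF is not produced.
Fe²⁺ is present, so LutP is inactive.
With no repressor bound, *ulmE* is transcribed.
So UlmE is produced and active.
No repressor is bound and UlmE is active, so *ulmA* is transcribed.
So UlmA is produced and active.
No repressor is bound and UlmA is active, so *kulM* is transcribed.
So KulM is produced and active.
No repressor is bound and KulM is active, so *yilD* is transcribed.

ON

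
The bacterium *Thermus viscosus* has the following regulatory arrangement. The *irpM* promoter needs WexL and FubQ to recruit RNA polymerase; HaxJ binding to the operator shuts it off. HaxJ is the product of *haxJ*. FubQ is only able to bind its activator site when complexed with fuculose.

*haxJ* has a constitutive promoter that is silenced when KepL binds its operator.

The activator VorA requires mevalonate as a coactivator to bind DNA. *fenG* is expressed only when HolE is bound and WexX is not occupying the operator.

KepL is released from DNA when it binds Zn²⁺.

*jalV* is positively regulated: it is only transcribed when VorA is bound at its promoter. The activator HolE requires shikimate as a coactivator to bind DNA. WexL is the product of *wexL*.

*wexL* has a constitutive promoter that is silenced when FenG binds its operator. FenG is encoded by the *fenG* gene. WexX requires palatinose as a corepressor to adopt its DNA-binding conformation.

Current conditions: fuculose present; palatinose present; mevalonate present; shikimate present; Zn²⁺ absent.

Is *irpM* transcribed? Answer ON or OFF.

ON

Zn²⁺ is absent, so KepL is active.
With repressor KepL bound, *haxJ* is not transcribed.
So HaxJ is not produced.
Palatinose is present, so WexX is active.
Shikimate is present, so HolE is active.
With repressor WexX bound, *fenG* is not transcribed.
So FenG is not produced.
With no repressor bound, *wexL* is transcribed.
So WexL is produced and active.
Fuculose is present, so FubQ is active.
No repressor is bound and WexL and FubQ are active, so *irpM* is transcribed.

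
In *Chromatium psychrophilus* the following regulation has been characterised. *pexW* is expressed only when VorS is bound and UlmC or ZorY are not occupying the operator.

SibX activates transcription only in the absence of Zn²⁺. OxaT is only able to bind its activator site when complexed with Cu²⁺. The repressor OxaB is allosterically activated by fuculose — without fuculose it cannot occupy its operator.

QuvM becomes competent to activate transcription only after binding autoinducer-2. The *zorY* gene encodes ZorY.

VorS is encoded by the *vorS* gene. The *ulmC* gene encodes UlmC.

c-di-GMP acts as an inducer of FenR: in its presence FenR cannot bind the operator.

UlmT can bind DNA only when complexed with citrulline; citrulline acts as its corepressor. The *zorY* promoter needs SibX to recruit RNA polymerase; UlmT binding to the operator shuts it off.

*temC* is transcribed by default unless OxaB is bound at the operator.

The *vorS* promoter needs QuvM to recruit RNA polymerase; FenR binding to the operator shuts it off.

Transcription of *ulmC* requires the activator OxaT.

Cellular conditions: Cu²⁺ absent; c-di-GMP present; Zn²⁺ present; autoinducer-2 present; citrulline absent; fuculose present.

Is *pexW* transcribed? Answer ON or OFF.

Cu²⁺ is absent, so OxaT is inactive.
Required activator OxaT is absent, so *ulmC* is not transcribed.
So UlmC is not produced.
c-di-GMP is present, so FenR is inactive.
Autoinducer-2 is present, so QuvM is active.
No repressor is bound and QuvM is active, so *vorS* is transcribed.
So VorS is produced and active.
Zn²⁺ is present, so SibX is inactive.
Citrulline is absent, so UlmT is inactive.
Required activator SibX is absent, so *zorY* is not transcribed.
So ZorY is not produced.
No repressor is bound and VorS is active, so *pexW* is transcribed.

ON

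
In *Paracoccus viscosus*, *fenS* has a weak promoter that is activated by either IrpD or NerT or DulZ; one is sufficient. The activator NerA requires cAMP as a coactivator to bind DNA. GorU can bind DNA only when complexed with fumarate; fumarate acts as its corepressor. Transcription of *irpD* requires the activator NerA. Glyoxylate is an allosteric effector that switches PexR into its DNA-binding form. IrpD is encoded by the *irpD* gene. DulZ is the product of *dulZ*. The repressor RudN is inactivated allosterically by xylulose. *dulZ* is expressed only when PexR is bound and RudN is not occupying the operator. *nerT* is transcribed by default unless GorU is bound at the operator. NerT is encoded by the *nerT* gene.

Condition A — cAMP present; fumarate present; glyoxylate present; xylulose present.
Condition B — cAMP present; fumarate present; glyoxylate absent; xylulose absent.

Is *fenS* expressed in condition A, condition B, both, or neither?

both

Condition A:
cAMP is present, so NerA is active.
No repressor is bound and NerA is active, so *irpD* is transcribed.
So IrpD is produced and active.
Fumarate is present, so GorU is active.
With repressor GorU bound, *nerT* is not transcribed.
So NerT is not produced.
Glyoxylate is present, so PexR is active.
Xylulose is present, so RudN is inactive.
No repressor is bound and PexR is active, so *dulZ* is transcribed.
So DulZ is produced and active.
Activator IrpD is present, so *fenS* is transcribed.
→ *fenS* is ON in A.
Condition B:
cAMP is present, so NerA is active.
No repressor is bound and NerA is active, so *irpD* is transcribed.
So IrpD is produced and active.
Fumarate is present, so GorU is active.
With repressor GorU bound, *nerT* is not transcribed.
So NerT is not produced.
Glyoxylate is absent, so PexR is inactive.
Xylulose is absent, so RudN is active.
With repressor RudN bound, *dulZ* is not transcribed.
So DulZ is not produced.
Activator IrpD is present, so *fenS* is transcribed.
→ *fenS* is ON in B.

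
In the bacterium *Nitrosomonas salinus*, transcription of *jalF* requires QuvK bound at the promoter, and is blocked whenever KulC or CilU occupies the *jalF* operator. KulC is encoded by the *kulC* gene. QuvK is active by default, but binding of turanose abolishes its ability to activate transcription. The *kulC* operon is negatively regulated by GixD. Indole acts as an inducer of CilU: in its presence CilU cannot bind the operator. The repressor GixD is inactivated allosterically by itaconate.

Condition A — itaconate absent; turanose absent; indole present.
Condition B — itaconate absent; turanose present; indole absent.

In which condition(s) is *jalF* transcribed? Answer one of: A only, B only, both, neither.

A only

Condition A:
Itaconate is absent, so GixD is active.
With repressor GixD bound, *kulC* is not transcribed.
So KulC is not produced.
Turanose is absent, so QuvK is active.
Indole is present, so CilU is inactive.
No repressor is bound and QuvK is active, so *jalF* is transcribed.
→ *jalF* is ON in A.
Condition B:
Itaconate is absent, so GixD is active.
With repressor GixD bound, *kulC* is not transcribed.
So KulC is not produced.
Turanose is present, so QuvK is inactive.
Indole is absent, so CilU is active.
With repressor CilU bound, *jalF* is not transcribed.
→ *jalF* is OFF in B.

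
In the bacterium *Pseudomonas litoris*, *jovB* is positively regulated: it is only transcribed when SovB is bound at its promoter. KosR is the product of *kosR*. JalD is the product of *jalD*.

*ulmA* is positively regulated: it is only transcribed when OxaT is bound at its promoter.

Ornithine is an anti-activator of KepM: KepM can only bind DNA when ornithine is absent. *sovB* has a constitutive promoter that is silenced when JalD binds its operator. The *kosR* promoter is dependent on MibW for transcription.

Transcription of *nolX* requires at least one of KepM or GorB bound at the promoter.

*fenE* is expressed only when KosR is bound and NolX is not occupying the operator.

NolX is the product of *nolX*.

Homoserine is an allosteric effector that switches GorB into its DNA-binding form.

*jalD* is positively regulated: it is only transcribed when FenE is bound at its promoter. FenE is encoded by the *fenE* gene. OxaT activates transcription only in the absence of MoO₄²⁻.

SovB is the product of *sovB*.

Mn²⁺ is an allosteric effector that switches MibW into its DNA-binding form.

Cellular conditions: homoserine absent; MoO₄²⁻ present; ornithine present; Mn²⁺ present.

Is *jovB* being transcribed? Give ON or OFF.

OFF

Ornithine is present, so KepM is inactive.
Homoserine is absent, so GorB is inactive.
No activator is available at the *nolX* promoter, so *nolX* is not transcribed.
So NolX is not produced.
Mn²⁺ is present, so MibW is active.
No repressor is bound and MibW is active, so *kosR* is transcribed.
So KosR is produced and active.
No repressor is bound and KosR is active, so *fenE* is transcribed.
So FenE is produced and active.
No repressor is bound and FenE is active, so *jalD* is transcribed.
So JalD is produced and active.
With repressor JalD bound, *sovB* is not transcribed.
So SovB is not produced.
Required activator SovB is absent, so *jovB* is not transcribed.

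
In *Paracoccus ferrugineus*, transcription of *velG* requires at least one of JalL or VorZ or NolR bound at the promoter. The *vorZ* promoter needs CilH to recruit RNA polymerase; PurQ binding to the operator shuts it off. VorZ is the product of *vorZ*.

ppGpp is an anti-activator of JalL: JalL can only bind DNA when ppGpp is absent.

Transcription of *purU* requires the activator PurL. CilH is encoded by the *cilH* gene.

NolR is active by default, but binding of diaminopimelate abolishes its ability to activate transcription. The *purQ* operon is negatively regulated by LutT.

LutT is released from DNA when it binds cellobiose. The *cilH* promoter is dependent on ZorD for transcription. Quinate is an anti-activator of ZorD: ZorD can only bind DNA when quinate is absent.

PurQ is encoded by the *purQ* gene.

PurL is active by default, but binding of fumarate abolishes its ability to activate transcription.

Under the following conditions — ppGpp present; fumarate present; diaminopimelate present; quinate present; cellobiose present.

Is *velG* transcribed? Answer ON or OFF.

ppGpp is present, so JalL is inactive.
Cellobiose is present, so LutT is inactive.
With no repressor bound, *purQ* is transcribed.
So PurQ is produced and active.
Quinate is present, so ZorD is inactive.
Required activator ZorD is absent, so *cilH* is not transcribed.
So CilH is not produced.
With repressor PurQ bound, *vorZ* is not transcribed.
So VorZ is not produced.
Diaminopimelate is present, so NolR is inactive.
No activator is available at the *velG* promoter, so *velG* is not transcribed.

OFF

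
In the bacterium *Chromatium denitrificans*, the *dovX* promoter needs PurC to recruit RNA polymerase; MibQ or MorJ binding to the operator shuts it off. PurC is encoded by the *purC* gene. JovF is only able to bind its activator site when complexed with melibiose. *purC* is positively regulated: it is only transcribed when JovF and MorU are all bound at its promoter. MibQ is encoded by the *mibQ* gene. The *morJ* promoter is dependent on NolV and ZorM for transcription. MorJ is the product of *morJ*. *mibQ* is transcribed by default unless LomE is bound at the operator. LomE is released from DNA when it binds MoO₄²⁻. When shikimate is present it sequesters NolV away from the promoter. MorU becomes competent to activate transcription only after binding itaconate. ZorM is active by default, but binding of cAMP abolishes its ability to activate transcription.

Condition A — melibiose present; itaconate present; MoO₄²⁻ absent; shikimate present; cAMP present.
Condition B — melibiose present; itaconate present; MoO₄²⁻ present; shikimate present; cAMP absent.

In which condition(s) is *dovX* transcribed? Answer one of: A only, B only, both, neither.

A only

Condition A:
Melibiose is present, so JovF is active.
Itaconate is present, so MorU is active.
No repressor is bound and JovF and MorU are active, so *purC* is transcribed.
So PurC is produced and active.
MoO₄²⁻ is absent, so LomE is active.
With repressor LomE bound, *mibQ* is not transcribed.
So MibQ is not produced.
Shikimate is present, so NolV is inactive.
cAMP is present, so ZorM is inactive.
Required activator NolV is absent, so *morJ* is not transcribed.
So MorJ is not produced.
No repressor is bound and PurC is active, so *dovX* is transcribed.
→ *dovX* is ON in A.
Condition B:
Melibiose is present, so JovF is active.
Itaconate is present, so MorU is active.
No repressor is bound and JovF and MorU are active, so *purC* is transcribed.
So PurC is produced and active.
MoO₄²⁻ is present, so LomE is inactive.
With no repressor bound, *mibQ* is transcribed.
So MibQ is produced and active.
Shikimate is present, so NolV is inactive.
cAMP is absent, so ZorM is active.
Required activator NolV is absent, so *morJ* is not transcribed.
So MorJ is not produced.
With repressor MibQ bound, *dovX* is not transcribed.
→ *dovX* is OFF in B.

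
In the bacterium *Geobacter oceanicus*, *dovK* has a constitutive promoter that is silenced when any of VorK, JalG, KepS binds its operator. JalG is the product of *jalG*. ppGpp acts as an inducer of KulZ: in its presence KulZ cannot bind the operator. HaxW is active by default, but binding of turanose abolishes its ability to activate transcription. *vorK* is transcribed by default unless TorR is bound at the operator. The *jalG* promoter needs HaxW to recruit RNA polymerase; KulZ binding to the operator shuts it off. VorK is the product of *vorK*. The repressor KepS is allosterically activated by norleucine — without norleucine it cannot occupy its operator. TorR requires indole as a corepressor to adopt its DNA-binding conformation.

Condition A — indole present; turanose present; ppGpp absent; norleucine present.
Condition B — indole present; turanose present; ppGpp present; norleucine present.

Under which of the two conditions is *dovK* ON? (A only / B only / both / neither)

neither

Condition A:
Indole is present, so TorR is active.
With repressor TorR bound, *vorK* is not transcribed.
So VorK is not produced.
Turanose is present, so HaxW is inactive.
ppGpp is absent, so KulZ is active.
With repressor KulZ bound, *jalG* is not transcribed.
So JalG is not produced.
Norleucine is present, so KepS is active.
With repressor KepS bound, *dovK* is not transcribed.
→ *dovK* is OFF in A.
Condition B:
Indole is present, so TorR is active.
With repressor TorR bound, *vorK* is not transcribed.
So VorK is not produced.
Turanose is present, so HaxW is inactive.
ppGpp is present, so KulZ is inactive.
Required activator HaxW is absent, so *jalG* is not transcribed.
So JalG is not produced.
Norleucine is present, so KepS is active.
With repressor KepS bound, *dovK* is not transcribed.
→ *dovK* is OFF in B.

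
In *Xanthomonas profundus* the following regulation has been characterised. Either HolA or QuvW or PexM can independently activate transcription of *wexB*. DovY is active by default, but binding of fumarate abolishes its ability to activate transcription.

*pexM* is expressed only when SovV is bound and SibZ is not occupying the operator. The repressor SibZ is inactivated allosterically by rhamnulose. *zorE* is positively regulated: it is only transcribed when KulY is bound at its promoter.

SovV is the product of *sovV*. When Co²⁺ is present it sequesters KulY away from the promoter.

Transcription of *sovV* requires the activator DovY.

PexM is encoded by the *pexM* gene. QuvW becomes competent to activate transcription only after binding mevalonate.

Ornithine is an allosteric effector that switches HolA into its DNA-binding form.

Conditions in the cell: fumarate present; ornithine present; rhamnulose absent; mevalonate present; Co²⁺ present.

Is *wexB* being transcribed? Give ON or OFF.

Ornithine is present, so HolA is active.
Mevalonate is present, so QuvW is active.
Fumarate is present, so DovY is inactive.
Required activator DovY is absent, so *sovV* is not transcribed.
So SovV is not produced.
Rhamnulose is absent, so SibZ is active.
With repressor SibZ bound, *pexM* is not transcribed.
So PexM is not produced.
Activator HolA is present, so *wexB* is transcribed.

ON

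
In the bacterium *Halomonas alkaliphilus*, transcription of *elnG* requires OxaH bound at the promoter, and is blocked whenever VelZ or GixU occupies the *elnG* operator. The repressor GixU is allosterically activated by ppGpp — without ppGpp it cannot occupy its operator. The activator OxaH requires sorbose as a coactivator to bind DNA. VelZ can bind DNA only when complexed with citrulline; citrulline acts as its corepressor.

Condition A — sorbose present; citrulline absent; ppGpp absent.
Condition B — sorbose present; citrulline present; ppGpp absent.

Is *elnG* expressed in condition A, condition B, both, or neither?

A only

Condition A:
Sorbose is present, so OxaH is active.
Citrulline is absent, so VelZ is inactive.
ppGpp is absent, so GixU is inactive.
No repressor is bound and OxaH is active, so *elnG* is transcribed.
→ *elnG* is ON in A.
Condition B:
Sorbose is present, so OxaH is active.
Citrulline is present, so VelZ is active.
ppGpp is absent, so GixU is inactive.
With repressor VelZ bound, *elnG* is not transcribed.
→ *elnG* is OFF in B.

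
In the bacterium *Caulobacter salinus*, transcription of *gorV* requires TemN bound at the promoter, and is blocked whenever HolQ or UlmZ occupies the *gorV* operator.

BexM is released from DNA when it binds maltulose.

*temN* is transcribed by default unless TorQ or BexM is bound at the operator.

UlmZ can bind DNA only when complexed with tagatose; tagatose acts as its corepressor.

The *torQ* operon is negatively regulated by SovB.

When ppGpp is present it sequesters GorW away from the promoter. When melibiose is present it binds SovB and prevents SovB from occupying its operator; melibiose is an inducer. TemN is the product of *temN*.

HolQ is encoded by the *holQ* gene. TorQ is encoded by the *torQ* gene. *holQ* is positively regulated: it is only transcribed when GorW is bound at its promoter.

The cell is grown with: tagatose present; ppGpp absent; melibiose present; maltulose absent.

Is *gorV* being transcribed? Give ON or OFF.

OFF

Melibiose is present, so SovB is inactive.
With no repressor bound, *torQ* is transcribed.
So TorQ is produced and active.
Maltulose is absent, so BexM is active.
With repressor TorQ bound, *temN* is not transcribed.
So TemN is not produced.
ppGpp is absent, so GorW is active.
No repressor is bound and GorW is active, so *holQ* is transcribed.
So HolQ is produced and active.
Tagatose is present, so UlmZ is active.
With repressor HolQ bound, *gorV* is not transcribed.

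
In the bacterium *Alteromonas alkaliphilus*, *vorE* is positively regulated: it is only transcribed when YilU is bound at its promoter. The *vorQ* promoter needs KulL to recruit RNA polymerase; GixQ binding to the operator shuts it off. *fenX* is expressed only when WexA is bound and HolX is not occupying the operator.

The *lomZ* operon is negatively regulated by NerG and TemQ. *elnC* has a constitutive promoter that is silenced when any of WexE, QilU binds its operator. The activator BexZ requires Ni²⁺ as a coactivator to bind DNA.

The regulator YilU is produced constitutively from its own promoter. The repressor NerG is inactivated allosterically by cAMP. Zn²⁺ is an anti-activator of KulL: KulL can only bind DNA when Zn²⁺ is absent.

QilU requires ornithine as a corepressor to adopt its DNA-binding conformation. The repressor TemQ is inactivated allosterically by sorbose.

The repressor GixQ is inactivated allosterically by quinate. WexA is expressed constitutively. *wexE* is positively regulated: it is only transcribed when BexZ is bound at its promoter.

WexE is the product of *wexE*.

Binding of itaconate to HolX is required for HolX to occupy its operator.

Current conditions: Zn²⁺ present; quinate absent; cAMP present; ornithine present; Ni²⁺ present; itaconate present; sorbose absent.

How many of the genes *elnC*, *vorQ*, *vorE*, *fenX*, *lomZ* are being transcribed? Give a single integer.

Ni²⁺ is present, so BexZ is active.
No repressor is bound and BexZ is active, so *wexE* is transcribed.
So WexE is produced and active.
Ornithine is present, so QilU is active.
With repressor WexE bound, *elnC* is not transcribed.
→ *elnC* is OFF.
Quinate is absent, so GixQ is active.
Zn²⁺ is present, so KulL is inactive.
With repressor GixQ bound, *vorQ* is not transcribed.
→ *vorQ* is OFF.
YilU is produced constitutively and is active.
No repressor is bound and YilU is active, so *vorE* is transcribed.
→ *vorE* is ON.
Itaconate is present, so HolX is active.
WexA is produced constitutively and is active.
With repressor HolX bound, *fenX* is not transcribed.
→ *fenX* is OFF.
cAMP is present, so NerG is inactive.
Sorbose is absent, so TemQ is active.
With repressor TemQ bound, *lomZ* is not transcribed.
→ *lomZ* is OFF.
1 of the 5 genes is transcribed.

1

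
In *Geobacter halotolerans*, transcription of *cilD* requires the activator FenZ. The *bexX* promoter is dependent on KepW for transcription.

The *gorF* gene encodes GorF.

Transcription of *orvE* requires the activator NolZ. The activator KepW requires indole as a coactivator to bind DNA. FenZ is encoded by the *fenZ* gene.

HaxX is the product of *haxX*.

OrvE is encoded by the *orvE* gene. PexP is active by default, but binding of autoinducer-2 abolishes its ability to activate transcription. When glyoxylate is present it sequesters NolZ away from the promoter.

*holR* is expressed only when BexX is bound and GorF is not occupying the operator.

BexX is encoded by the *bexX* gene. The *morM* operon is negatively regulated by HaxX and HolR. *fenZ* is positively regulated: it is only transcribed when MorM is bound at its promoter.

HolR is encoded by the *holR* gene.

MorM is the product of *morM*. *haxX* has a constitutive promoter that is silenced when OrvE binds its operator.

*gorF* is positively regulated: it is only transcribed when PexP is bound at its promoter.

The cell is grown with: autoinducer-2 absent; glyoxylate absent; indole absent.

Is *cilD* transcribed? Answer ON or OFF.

Glyoxylate is absent, so NolZ is active.
No repressor is bound and NolZ is active, so *orvE* is transcribed.
So OrvE is produced and active.
With repressor OrvE bound, *haxX* is not transcribed.
So HaxX is not produced.
Indole is absent, so KepW is inactive.
Required activator KepW is absent, so *bexX* is not transcribed.
So BexX is not produced.
Autoinducer-2 is absent, so PexP is active.
No repressor is bound and PexP is active, so *gorF* is transcribed.
So GorF is produced and active.
With repressor GorF bound, *holR* is not transcribed.
So HolR is not produced.
With no repressor bound, *morM* is transcribed.
So MorM is produced and active.
No repressor is bound and MorM is active, so *fenZ* is transcribed.
So FenZ is produced and active.
No repressor is bound and FenZ is active, so *cilD* is transcribed.

ON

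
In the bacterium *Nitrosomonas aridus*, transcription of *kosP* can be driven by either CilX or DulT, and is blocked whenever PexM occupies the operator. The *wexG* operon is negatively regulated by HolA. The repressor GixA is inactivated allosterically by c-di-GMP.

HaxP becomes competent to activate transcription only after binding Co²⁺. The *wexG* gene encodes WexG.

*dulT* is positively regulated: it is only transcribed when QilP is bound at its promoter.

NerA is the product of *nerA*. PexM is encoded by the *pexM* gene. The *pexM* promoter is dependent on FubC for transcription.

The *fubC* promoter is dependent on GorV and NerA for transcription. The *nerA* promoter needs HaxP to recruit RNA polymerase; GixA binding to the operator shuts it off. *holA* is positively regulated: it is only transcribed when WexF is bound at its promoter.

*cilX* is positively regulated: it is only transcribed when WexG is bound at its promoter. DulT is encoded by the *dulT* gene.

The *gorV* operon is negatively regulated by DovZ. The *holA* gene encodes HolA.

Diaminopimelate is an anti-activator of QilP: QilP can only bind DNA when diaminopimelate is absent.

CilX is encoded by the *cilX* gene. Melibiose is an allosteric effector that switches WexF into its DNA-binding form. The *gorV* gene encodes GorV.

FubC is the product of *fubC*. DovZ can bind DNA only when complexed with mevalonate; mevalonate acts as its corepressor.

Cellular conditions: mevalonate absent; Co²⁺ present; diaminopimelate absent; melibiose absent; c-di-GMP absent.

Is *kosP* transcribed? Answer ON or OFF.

Melibiose is absent, so WexF is inactive.
Required activator WexF is absent, so *holA* is not transcribed.
So HolA is not produced.
With no repressor bound, *wexG* is transcribed.
So WexG is produced and active.
No repressor is bound and WexG is active, so *cilX* is transcribed.
So CilX is produced and active.
Mevalonate is absent, so DovZ is inactive.
With no repressor bound, *gorV* is transcribed.
So GorV is produced and active.
c-di-GMP is absent, so GixA is active.
Co²⁺ is present, so HaxP is active.
With repressor GixA bound, *nerA* is not transcribed.
So NerA is not produced.
Required activator NerA is absent, so *fubC* is not transcribed.
So FubC is not produced.
Required activator FubC is absent, so *pexM* is not transcribed.
So PexM is not produced.
Diaminopimelate is absent, so QilP is active.
No repressor is bound and QilP is active, so *dulT* is transcribed.
So DulT is produced and active.
Activator CilX is present, so *kosP* is transcribed.

ON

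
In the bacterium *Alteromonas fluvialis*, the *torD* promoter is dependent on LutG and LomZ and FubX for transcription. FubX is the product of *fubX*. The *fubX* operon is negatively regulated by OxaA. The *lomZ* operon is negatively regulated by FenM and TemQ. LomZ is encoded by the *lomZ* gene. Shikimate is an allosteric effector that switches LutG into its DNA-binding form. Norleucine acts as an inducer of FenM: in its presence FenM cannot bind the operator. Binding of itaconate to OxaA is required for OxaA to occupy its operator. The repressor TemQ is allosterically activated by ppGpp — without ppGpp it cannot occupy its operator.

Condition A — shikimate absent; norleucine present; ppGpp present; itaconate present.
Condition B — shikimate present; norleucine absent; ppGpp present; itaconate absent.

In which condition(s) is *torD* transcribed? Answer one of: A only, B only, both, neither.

neither

Condition A:
Shikimate is absent, so LutG is inactive.
Norleucine is present, so FenM is inactive.
ppGpp is present, so TemQ is active.
With repressor TemQ bound, *lomZ* is not transcribed.
So LomZ is not produced.
Itaconate is present, so OxaA is active.
With repressor OxaA bound, *fubX* is not transcribed.
So FubX is not produced.
Required activator LutG is absent, so *torD* is not transcribed.
→ *torD* is OFF in A.
Condition B:
Shikimate is present, so LutG is active.
Norleucine is absent, so FenM is active.
ppGpp is present, so TemQ is active.
With repressor FenM bound, *lomZ* is not transcribed.
So LomZ is not produced.
Itaconate is absent, so OxaA is inactive.
With no repressor bound, *fubX* is transcribed.
So FubX is produced and active.
Required activator LomZ is absent, so *torD* is not transcribed.
→ *torD* is OFF in B.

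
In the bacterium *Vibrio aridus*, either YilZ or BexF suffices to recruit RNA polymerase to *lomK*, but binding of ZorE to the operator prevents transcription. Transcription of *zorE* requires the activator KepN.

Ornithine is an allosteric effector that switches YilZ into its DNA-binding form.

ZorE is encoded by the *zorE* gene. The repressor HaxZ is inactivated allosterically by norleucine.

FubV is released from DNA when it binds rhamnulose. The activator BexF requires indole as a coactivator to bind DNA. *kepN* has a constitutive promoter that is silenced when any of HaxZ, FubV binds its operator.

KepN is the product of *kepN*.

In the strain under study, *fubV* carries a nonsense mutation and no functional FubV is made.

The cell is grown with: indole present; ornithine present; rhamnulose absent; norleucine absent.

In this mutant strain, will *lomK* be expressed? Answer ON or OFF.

Ornithine is present, so YilZ is active.
Norleucine is absent, so HaxZ is active.
FubV is non-functional in this strain, so it has no effect.
With repressor HaxZ bound, *kepN* is not transcribed.
So KepN is not produced.
Required activator KepN is absent, so *zorE* is not transcribed.
So ZorE is not produced.
Indole is present, so BexF is active.
Activator YilZ is present, so *lomK* is transcribed.

ON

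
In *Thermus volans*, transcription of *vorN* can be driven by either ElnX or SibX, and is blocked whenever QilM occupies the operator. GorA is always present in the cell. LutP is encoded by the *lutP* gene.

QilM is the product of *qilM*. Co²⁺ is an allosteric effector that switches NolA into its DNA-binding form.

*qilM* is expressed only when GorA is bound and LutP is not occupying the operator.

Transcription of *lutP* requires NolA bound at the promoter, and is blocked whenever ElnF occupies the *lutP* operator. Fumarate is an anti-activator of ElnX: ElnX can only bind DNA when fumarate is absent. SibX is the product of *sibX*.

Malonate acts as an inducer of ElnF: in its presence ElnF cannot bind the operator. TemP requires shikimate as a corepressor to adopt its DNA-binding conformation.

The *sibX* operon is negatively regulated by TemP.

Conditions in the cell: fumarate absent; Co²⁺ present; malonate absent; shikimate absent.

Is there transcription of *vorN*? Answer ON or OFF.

OFF

Fumarate is absent, so ElnX is active.
Shikimate is absent, so TemP is inactive.
With no repressor bound, *sibX* is transcribed.
So SibX is produced and active.
GorA is produced constitutively and is active.
Malonate is absent, so ElnF is active.
Co²⁺ is present, so NolA is active.
With repressor ElnF bound, *lutP* is not transcribed.
So LutP is not produced.
No repressor is bound and GorA is active, so *qilM* is transcribed.
So QilM is produced and active.
With repressor QilM bound, *vorN* is not transcribed.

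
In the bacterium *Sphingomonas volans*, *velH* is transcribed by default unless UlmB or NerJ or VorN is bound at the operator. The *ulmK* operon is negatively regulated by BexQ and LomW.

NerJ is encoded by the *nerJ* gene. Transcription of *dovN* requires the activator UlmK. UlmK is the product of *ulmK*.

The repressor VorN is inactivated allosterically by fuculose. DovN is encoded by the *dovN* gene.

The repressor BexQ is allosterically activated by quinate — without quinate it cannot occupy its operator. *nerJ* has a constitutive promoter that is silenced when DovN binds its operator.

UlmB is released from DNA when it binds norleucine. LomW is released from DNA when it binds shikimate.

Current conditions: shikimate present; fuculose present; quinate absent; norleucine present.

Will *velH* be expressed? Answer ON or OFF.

ON

Norleucine is present, so UlmB is inactive.
Quinate is absent, so BexQ is inactive.
Shikimate is present, so LomW is inactive.
With no repressor bound, *ulmK* is transcribed.
So UlmK is produced and active.
No repressor is bound and UlmK is active, so *dovN* is transcribed.
So DovN is produced and active.
With repressor DovN bound, *nerJ* is not transcribed.
So NerJ is not produced.
Fuculose is present, so VorN is inactive.
With no repressor bound, *velH* is transcribed.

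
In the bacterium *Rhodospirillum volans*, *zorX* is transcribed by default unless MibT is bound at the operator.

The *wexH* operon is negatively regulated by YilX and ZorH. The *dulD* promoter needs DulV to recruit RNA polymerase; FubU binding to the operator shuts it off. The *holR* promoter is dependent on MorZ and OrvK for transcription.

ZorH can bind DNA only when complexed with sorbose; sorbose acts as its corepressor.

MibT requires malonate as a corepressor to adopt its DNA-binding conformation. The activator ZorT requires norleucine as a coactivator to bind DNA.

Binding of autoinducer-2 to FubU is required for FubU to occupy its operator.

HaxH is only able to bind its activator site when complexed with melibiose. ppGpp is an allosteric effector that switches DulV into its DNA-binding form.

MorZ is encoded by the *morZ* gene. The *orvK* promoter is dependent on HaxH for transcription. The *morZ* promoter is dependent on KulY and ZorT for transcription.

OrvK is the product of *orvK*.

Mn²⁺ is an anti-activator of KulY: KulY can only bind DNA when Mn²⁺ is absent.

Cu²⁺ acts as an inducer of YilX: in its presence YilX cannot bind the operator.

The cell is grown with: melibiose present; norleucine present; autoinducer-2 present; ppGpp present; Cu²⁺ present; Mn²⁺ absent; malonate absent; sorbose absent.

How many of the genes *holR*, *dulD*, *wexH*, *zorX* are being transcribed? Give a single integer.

3

Mn²⁺ is absent, so KulY is active.
Norleucine is present, so ZorT is active.
No repressor is bound and KulY and ZorT are active, so *morZ* is transcribed.
So MorZ is produced and active.
Melibiose is present, so HaxH is active.
No repressor is bound and HaxH is active, so *orvK* is transcribed.
So OrvK is produced and active.
No repressor is bound and MorZ and OrvK are active, so *holR* is transcribed.
→ *holR* is ON.
Autoinducer-2 is present, so FubU is active.
ppGpp is present, so DulV is active.
With repressor FubU bound, *dulD* is not transcribed.
→ *dulD* is OFF.
Cu²⁺ is present, so YilX is inactive.
Sorbose is absent, so ZorH is inactive.
With no repressor bound, *wexH* is transcribed.
→ *wexH* is ON.
Malonate is absent, so MibT is inactive.
With no repressor bound, *zorX* is transcribed.
→ *zorX* is ON.
3 of the 4 genes are transcribed.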